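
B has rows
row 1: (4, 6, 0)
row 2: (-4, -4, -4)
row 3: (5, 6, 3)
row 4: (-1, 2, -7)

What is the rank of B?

2

Row reduce to echelon form.
R2 ← R2 + R1: [0, 2, -4]
R3 ← R3 − (5/4)·R1: [0, -3/2, 3]
R4 ← R4 + (1/4)·R1: [0, 7/2, -7]
R3 ← R3 + (3/4)·R2: [0, 0, 0]
R4 ← R4 − (7/4)·R2: [0, 0, 0]
Echelon form has 2 nonzero rows, so rank(B) = 2.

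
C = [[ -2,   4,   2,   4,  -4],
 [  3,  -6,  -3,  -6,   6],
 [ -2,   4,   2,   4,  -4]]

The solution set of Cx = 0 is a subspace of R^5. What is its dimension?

4

Row reduce to echelon form.
R2 ← R2 + (3/2)·R1: [0, 0, 0, 0, 0]
R3 ← R3 − R1: [0, 0, 0, 0, 0]
1 nonzero row, so rank(C) = 1.
C has 5 columns; by rank–nullity, nullity = 5 − 1 = 4.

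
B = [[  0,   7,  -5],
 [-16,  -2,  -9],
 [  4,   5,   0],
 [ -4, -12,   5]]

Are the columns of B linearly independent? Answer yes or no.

Row reduce B to echelon form.
Swap R1 ↔ R2
R3 ← R3 + (1/4)·R1: [0, 9/2, -9/4]
R4 ← R4 − (1/4)·R1: [0, -23/2, 29/4]
R3 ← R3 − (9/14)·R2: [0, 0, 27/28]
R4 ← R4 + (23/14)·R2: [0, 0, -27/28]
R4 ← R4 + R3: [0, 0, 0]
3 pivots among 3 columns.
Every column is a pivot column, so the columns are linearly independent.

yes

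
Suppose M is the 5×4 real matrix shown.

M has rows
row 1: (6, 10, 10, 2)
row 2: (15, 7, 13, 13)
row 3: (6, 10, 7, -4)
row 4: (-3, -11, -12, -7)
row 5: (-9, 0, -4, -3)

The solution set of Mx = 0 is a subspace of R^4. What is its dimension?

0

Row reduce to echelon form.
R2 ← R2 − (5/2)·R1: [0, -18, -12, 8]
R3 ← R3 − R1: [0, 0, -3, -6]
R4 ← R4 + (1/2)·R1: [0, -6, -7, -6]
R5 ← R5 + (3/2)·R1: [0, 15, 11, 0]
R4 ← R4 − (1/3)·R2: [0, 0, -3, -26/3]
R5 ← R5 + (5/6)·R2: [0, 0, 1, 20/3]
R4 ← R4 − R3: [0, 0, 0, -8/3]
R5 ← R5 + (1/3)·R3: [0, 0, 0, 14/3]
R5 ← R5 + (7/4)·R4: [0, 0, 0, 0]
4 nonzero rows, so rank(M) = 4.
M has 4 columns; by rank–nullity, nullity = 4 − 4 = 0.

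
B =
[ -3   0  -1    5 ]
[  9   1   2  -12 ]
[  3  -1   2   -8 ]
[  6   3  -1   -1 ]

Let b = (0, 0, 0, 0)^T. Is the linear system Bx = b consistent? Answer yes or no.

yes

Row reduce the augmented matrix [B | b].
R2 ← R2 + (3)·R1: [0, 1, -1, 3, 0]
R3 ← R3 + R1: [0, -1, 1, -3, 0]
R4 ← R4 + (2)·R1: [0, 3, -3, 9, 0]
R3 ← R3 + R2: [0, 0, 0, 0, 0]
R4 ← R4 − (3)·R2: [0, 0, 0, 0, 0]
The echelon form has 2 nonzero rows, and every pivot lies in the first 4 columns, so rank(B) = rank([B|b]) = 2.
The system is consistent.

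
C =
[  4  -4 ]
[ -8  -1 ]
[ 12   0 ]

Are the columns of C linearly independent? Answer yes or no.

yes

Row reduce C to echelon form.
R2 ← R2 + (2)·R1: [0, -9]
R3 ← R3 − (3)·R1: [0, 12]
R3 ← R3 + (4/3)·R2: [0, 0]
2 pivots among 2 columns.
Every column is a pivot column, so the columns are linearly independent.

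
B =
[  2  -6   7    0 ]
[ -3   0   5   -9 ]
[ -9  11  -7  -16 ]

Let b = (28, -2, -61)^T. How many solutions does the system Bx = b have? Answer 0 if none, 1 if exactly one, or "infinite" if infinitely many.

Row reduce the augmented matrix [B | b].
R2 ← R2 + (3/2)·R1: [0, -9, 31/2, -9, 40]
R3 ← R3 + (9/2)·R1: [0, -16, 49/2, -16, 65]
R3 ← R3 − (16/9)·R2: [0, 0, -55/18, 0, -55/9]
The echelon form has 3 nonzero rows, and every pivot lies in the first 4 columns, so rank(B) = rank([B|b]) = 3.
The system is consistent.
rank = 3 < 4 unknowns, so there are infinitely many solutions.

infinite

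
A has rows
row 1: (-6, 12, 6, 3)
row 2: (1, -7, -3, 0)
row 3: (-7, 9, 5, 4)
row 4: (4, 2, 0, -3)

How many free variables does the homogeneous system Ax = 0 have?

Row reduce to echelon form.
R2 ← R2 + (1/6)·R1: [0, -5, -2, 1/2]
R3 ← R3 − (7/6)·R1: [0, -5, -2, 1/2]
R4 ← R4 + (2/3)·R1: [0, 10, 4, -1]
R3 ← R3 − R2: [0, 0, 0, 0]
R4 ← R4 + (2)·R2: [0, 0, 0, 0]
2 nonzero rows, so rank(A) = 2.
A has 4 columns; by rank–nullity, nullity = 4 − 2 = 2.

2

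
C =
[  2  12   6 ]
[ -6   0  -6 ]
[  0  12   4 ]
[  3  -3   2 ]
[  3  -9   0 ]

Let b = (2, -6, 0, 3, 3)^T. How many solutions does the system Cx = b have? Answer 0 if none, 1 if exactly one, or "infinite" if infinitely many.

Row reduce the augmented matrix [C | b].
R2 ← R2 + (3)·R1: [0, 36, 12, 0]
R4 ← R4 − (3/2)·R1: [0, -21, -7, 0]
R5 ← R5 − (3/2)·R1: [0, -27, -9, 0]
R3 ← R3 − (1/3)·R2: [0, 0, 0, 0]
R4 ← R4 + (7/12)·R2: [0, 0, 0, 0]
R5 ← R5 + (3/4)·R2: [0, 0, 0, 0]
The echelon form has 2 nonzero rows, and every pivot lies in the first 3 columns, so rank(C) = rank([C|b]) = 2.
The system is consistent.
rank = 2 < 3 unknowns, so there are infinitely many solutions.

infinite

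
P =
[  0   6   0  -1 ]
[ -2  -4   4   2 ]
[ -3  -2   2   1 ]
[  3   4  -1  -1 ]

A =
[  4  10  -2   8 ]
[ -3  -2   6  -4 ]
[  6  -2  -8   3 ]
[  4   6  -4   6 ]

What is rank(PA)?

First compute PA:
[[-22, -18,  40, -30],
 [ 36,  -8, -60,  24],
 [ 10, -24, -26,  -4],
 [-10,  18,  30,  -1]]
Now row reduce the product.
R2 ← R2 + (18/11)·R1: [0, -412/11, 60/11, -276/11]
R3 ← R3 + (5/11)·R1: [0, -354/11, -86/11, -194/11]
R4 ← R4 − (5/11)·R1: [0, 288/11, 130/11, 139/11]
R3 ← R3 − (177/206)·R2: [0, 0, -1288/103, 404/103]
R4 ← R4 + (72/103)·R2: [0, 0, 1610/103, -505/103]
R4 ← R4 + (5/4)·R3: [0, 0, 0, 0]
3 nonzero rows, so rank(PA) = 3.

3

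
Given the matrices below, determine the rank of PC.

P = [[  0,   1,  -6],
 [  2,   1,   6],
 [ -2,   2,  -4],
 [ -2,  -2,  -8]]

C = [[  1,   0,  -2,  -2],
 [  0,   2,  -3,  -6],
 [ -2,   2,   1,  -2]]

2

First compute PC:
[[ 12, -10,  -9,   6],
 [-10,  14,  -1, -22],
 [  6,  -4,  -6,   0],
 [ 14, -20,   2,  32]]
Now row reduce the product.
R2 ← R2 + (5/6)·R1: [0, 17/3, -17/2, -17]
R3 ← R3 − (1/2)·R1: [0, 1, -3/2, -3]
R4 ← R4 − (7/6)·R1: [0, -25/3, 25/2, 25]
R3 ← R3 − (3/17)·R2: [0, 0, 0, 0]
R4 ← R4 + (25/17)·R2: [0, 0, 0, 0]
2 nonzero rows, so rank(PC) = 2.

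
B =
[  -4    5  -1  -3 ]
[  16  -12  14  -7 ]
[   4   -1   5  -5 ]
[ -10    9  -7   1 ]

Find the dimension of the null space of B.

Row reduce to echelon form.
R2 ← R2 + (4)·R1: [0, 8, 10, -19]
R3 ← R3 + R1: [0, 4, 4, -8]
R4 ← R4 − (5/2)·R1: [0, -7/2, -9/2, 17/2]
R3 ← R3 − (1/2)·R2: [0, 0, -1, 3/2]
R4 ← R4 + (7/16)·R2: [0, 0, -1/8, 3/16]
R4 ← R4 − (1/8)·R3: [0, 0, 0, 0]
3 nonzero rows, so rank(B) = 3.
B has 4 columns; by rank–nullity, nullity = 4 − 3 = 1.

1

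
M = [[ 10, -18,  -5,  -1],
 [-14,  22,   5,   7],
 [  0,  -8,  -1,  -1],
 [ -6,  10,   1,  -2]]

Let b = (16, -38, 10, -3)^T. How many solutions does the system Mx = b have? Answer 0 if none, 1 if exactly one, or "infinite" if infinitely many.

Row reduce the augmented matrix [M | b].
R2 ← R2 + (7/5)·R1: [0, -16/5, -2, 28/5, -78/5]
R4 ← R4 + (3/5)·R1: [0, -4/5, -2, -13/5, 33/5]
R3 ← R3 − (5/2)·R2: [0, 0, 4, -15, 49]
R4 ← R4 − (1/4)·R2: [0, 0, -3/2, -4, 21/2]
R4 ← R4 + (3/8)·R3: [0, 0, 0, -77/8, 231/8]
The echelon form has 4 nonzero rows, and every pivot lies in the first 4 columns, so rank(M) = rank([M|b]) = 4.
The system is consistent.
rank = 4 = number of unknowns, so the solution is unique.

1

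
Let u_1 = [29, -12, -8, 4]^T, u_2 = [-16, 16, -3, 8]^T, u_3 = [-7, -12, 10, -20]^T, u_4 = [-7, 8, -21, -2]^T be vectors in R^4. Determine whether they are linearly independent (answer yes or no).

Form the matrix with these vectors as rows and row reduce.
R2 ← R2 + (16/29)·R1: [0, 272/29, -215/29, 296/29]
R3 ← R3 + (7/29)·R1: [0, -432/29, 234/29, -552/29]
R4 ← R4 + (7/29)·R1: [0, 148/29, -665/29, -30/29]
R3 ← R3 + (27/17)·R2: [0, 0, -63/17, -48/17]
R4 ← R4 − (37/68)·R2: [0, 0, -1285/68, -112/17]
R4 ← R4 − (1285/252)·R3: [0, 0, 0, 164/21]
4 nonzero rows, so the 4 vectors span a space of dimension 4.
Since 4 = 4, the vectors are linearly independent.

yes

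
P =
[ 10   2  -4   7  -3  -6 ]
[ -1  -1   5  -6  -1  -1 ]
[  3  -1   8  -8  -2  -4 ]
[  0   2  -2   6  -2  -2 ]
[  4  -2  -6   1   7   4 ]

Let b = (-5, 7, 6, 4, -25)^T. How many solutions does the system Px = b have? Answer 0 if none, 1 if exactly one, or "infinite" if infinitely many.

infinite

Row reduce the augmented matrix [P | b].
R2 ← R2 + (1/10)·R1: [0, -4/5, 23/5, -53/10, -13/10, -8/5, 13/2]
R3 ← R3 − (3/10)·R1: [0, -8/5, 46/5, -101/10, -11/10, -11/5, 15/2]
R5 ← R5 − (2/5)·R1: [0, -14/5, -22/5, -9/5, 41/5, 32/5, -23]
R3 ← R3 − (2)·R2: [0, 0, 0, 1/2, 3/2, 1, -11/2]
R4 ← R4 + (5/2)·R2: [0, 0, 19/2, -29/4, -21/4, -6, 81/4]
R5 ← R5 − (7/2)·R2: [0, 0, -41/2, 67/4, 51/4, 12, -183/4]
Swap R3 ↔ R4
R5 ← R5 + (41/19)·R3: [0, 0, 0, 21/19, 27/19, -18/19, -39/19]
R5 ← R5 − (42/19)·R4: [0, 0, 0, 0, -36/19, -60/19, 192/19]
The echelon form has 5 nonzero rows, and every pivot lies in the first 6 columns, so rank(P) = rank([P|b]) = 5.
The system is consistent.
rank = 5 < 6 unknowns, so there are infinitely many solutions.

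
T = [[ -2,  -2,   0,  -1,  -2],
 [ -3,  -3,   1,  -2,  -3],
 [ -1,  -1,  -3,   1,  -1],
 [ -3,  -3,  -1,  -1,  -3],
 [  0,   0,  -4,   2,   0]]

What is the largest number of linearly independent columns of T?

Row reduce to echelon form.
R2 ← R2 − (3/2)·R1: [0, 0, 1, -1/2, 0]
R3 ← R3 − (1/2)·R1: [0, 0, -3, 3/2, 0]
R4 ← R4 − (3/2)·R1: [0, 0, -1, 1/2, 0]
R3 ← R3 + (3)·R2: [0, 0, 0, 0, 0]
R4 ← R4 + R2: [0, 0, 0, 0, 0]
R5 ← R5 + (4)·R2: [0, 0, 0, 0, 0]
Echelon form has 2 nonzero rows, so rank(T) = 2.
The rank gives the maximum number of linearly independent columns: 2.

2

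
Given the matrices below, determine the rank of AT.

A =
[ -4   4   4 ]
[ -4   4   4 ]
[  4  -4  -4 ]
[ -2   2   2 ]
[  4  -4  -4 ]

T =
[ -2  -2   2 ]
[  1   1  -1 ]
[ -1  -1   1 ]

First compute AT:
[[  8,   8,  -8],
 [  8,   8,  -8],
 [ -8,  -8,   8],
 [  4,   4,  -4],
 [ -8,  -8,   8]]
Now row reduce the product.
R2 ← R2 − R1: [0, 0, 0]
R3 ← R3 + R1: [0, 0, 0]
R4 ← R4 − (1/2)·R1: [0, 0, 0]
R5 ← R5 + R1: [0, 0, 0]
1 nonzero row, so rank(AT) = 1.

1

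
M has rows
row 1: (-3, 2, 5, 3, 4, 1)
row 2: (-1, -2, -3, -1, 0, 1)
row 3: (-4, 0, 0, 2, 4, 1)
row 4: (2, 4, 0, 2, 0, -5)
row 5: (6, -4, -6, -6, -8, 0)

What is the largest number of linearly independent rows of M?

3

Row reduce to echelon form.
R2 ← R2 − (1/3)·R1: [0, -8/3, -14/3, -2, -4/3, 2/3]
R3 ← R3 − (4/3)·R1: [0, -8/3, -20/3, -2, -4/3, -1/3]
R4 ← R4 + (2/3)·R1: [0, 16/3, 10/3, 4, 8/3, -13/3]
R5 ← R5 + (2)·R1: [0, 0, 4, 0, 0, 2]
R3 ← R3 − R2: [0, 0, -2, 0, 0, -1]
R4 ← R4 + (2)·R2: [0, 0, -6, 0, 0, -3]
R4 ← R4 − (3)·R3: [0, 0, 0, 0, 0, 0]
R5 ← R5 + (2)·R3: [0, 0, 0, 0, 0, 0]
Echelon form has 3 nonzero rows, so rank(M) = 3.
The rank gives the maximum number of linearly independent rows: 3.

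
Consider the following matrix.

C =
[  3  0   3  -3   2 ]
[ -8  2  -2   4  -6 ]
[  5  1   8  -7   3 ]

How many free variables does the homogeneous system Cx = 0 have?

Row reduce to echelon form.
R2 ← R2 + (8/3)·R1: [0, 2, 6, -4, -2/3]
R3 ← R3 − (5/3)·R1: [0, 1, 3, -2, -1/3]
R3 ← R3 − (1/2)·R2: [0, 0, 0, 0, 0]
2 nonzero rows, so rank(C) = 2.
C has 5 columns; by rank–nullity, nullity = 5 − 2 = 3.

3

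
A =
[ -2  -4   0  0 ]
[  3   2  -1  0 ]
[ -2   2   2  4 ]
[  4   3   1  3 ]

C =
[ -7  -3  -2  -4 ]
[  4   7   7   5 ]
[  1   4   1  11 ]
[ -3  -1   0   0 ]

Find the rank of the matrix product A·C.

First compute AC:
[[ -2, -22, -24, -12],
 [-14,   1,   7, -13],
 [ 12,  24,  20,  40],
 [-24,  10,  14,  10]]
Now row reduce the product.
R2 ← R2 − (7)·R1: [0, 155, 175, 71]
R3 ← R3 + (6)·R1: [0, -108, -124, -32]
R4 ← R4 − (12)·R1: [0, 274, 302, 154]
R3 ← R3 + (108/155)·R2: [0, 0, -64/31, 2708/155]
R4 ← R4 − (274/155)·R2: [0, 0, -228/31, 4416/155]
R4 ← R4 − (57/16)·R3: [0, 0, 0, -135/4]
4 nonzero rows, so rank(AC) = 4.

4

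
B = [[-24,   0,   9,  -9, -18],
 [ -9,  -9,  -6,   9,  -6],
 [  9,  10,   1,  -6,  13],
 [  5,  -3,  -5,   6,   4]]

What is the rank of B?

Row reduce to echelon form.
R2 ← R2 − (3/8)·R1: [0, -9, -75/8, 99/8, 3/4]
R3 ← R3 + (3/8)·R1: [0, 10, 35/8, -75/8, 25/4]
R4 ← R4 + (5/24)·R1: [0, -3, -25/8, 33/8, 1/4]
R3 ← R3 + (10/9)·R2: [0, 0, -145/24, 35/8, 85/12]
R4 ← R4 − (1/3)·R2: [0, 0, 0, 0, 0]
Echelon form has 3 nonzero rows, so rank(B) = 3.

3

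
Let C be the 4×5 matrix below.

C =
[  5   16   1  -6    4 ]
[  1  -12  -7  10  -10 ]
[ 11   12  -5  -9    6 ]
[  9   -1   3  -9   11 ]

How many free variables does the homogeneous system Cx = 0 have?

1

Row reduce to echelon form.
R2 ← R2 − (1/5)·R1: [0, -76/5, -36/5, 56/5, -54/5]
R3 ← R3 − (11/5)·R1: [0, -116/5, -36/5, 21/5, -14/5]
R4 ← R4 − (9/5)·R1: [0, -149/5, 6/5, 9/5, 19/5]
R3 ← R3 − (29/19)·R2: [0, 0, 72/19, -245/19, 260/19]
R4 ← R4 − (149/76)·R2: [0, 0, 291/19, -383/19, 949/38]
R4 ← R4 − (97/24)·R3: [0, 0, 0, 767/24, -91/3]
4 nonzero rows, so rank(C) = 4.
C has 5 columns; by rank–nullity, nullity = 5 − 4 = 1.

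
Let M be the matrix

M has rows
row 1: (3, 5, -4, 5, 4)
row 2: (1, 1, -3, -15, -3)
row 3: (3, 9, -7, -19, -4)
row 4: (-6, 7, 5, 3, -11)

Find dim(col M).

Row reduce to echelon form.
R2 ← R2 − (1/3)·R1: [0, -2/3, -5/3, -50/3, -13/3]
R3 ← R3 − R1: [0, 4, -3, -24, -8]
R4 ← R4 + (2)·R1: [0, 17, -3, 13, -3]
R3 ← R3 + (6)·R2: [0, 0, -13, -124, -34]
R4 ← R4 + (51/2)·R2: [0, 0, -91/2, -412, -227/2]
R4 ← R4 − (7/2)·R3: [0, 0, 0, 22, 11/2]
Echelon form has 4 nonzero rows, so rank(M) = 4.
The column space has dimension equal to the rank: 4.

4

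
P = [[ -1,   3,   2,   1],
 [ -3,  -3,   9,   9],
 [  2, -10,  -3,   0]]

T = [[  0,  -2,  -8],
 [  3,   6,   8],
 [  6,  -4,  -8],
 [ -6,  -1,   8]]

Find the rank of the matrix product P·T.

First compute PT:
[[ 15,  11,  24],
 [ -9, -57,   0],
 [-48, -52, -72]]
Now row reduce the product.
R2 ← R2 + (3/5)·R1: [0, -252/5, 72/5]
R3 ← R3 + (16/5)·R1: [0, -84/5, 24/5]
R3 ← R3 − (1/3)·R2: [0, 0, 0]
2 nonzero rows, so rank(PT) = 2.

2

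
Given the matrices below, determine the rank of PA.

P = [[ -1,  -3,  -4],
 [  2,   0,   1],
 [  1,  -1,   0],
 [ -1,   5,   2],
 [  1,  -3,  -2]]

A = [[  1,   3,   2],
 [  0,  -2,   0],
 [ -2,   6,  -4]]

First compute PA:
[[  7, -21,  14],
 [  0,  12,   0],
 [  1,   5,   2],
 [ -5,  -1, -10],
 [  5,  -3,  10]]
Now row reduce the product.
R3 ← R3 − (1/7)·R1: [0, 8, 0]
R4 ← R4 + (5/7)·R1: [0, -16, 0]
R5 ← R5 − (5/7)·R1: [0, 12, 0]
R3 ← R3 − (2/3)·R2: [0, 0, 0]
R4 ← R4 + (4/3)·R2: [0, 0, 0]
R5 ← R5 − R2: [0, 0, 0]
2 nonzero rows, so rank(PA) = 2.

2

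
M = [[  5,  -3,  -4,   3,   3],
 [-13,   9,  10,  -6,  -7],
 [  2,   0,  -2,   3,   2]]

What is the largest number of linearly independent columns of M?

Row reduce to echelon form.
R2 ← R2 + (13/5)·R1: [0, 6/5, -2/5, 9/5, 4/5]
R3 ← R3 − (2/5)·R1: [0, 6/5, -2/5, 9/5, 4/5]
R3 ← R3 − R2: [0, 0, 0, 0, 0]
Echelon form has 2 nonzero rows, so rank(M) = 2.
The rank gives the maximum number of linearly independent columns: 2.

2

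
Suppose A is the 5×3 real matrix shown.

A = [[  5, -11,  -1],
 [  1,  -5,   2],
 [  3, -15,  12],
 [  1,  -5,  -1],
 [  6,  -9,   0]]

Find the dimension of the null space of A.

0

Row reduce to echelon form.
R2 ← R2 − (1/5)·R1: [0, -14/5, 11/5]
R3 ← R3 − (3/5)·R1: [0, -42/5, 63/5]
R4 ← R4 − (1/5)·R1: [0, -14/5, -4/5]
R5 ← R5 − (6/5)·R1: [0, 21/5, 6/5]
R3 ← R3 − (3)·R2: [0, 0, 6]
R4 ← R4 − R2: [0, 0, -3]
R5 ← R5 + (3/2)·R2: [0, 0, 9/2]
R4 ← R4 + (1/2)·R3: [0, 0, 0]
R5 ← R5 − (3/4)·R3: [0, 0, 0]
3 nonzero rows, so rank(A) = 3.
A has 3 columns; by rank–nullity, nullity = 3 − 3 = 0.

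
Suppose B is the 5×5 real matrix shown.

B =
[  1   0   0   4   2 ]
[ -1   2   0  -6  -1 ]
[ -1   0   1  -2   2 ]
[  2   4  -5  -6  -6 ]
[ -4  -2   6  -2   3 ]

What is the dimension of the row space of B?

Row reduce to echelon form.
R2 ← R2 + R1: [0, 2, 0, -2, 1]
R3 ← R3 + R1: [0, 0, 1, 2, 4]
R4 ← R4 − (2)·R1: [0, 4, -5, -14, -10]
R5 ← R5 + (4)·R1: [0, -2, 6, 14, 11]
R4 ← R4 − (2)·R2: [0, 0, -5, -10, -12]
R5 ← R5 + R2: [0, 0, 6, 12, 12]
R4 ← R4 + (5)·R3: [0, 0, 0, 0, 8]
R5 ← R5 − (6)·R3: [0, 0, 0, 0, -12]
R5 ← R5 + (3/2)·R4: [0, 0, 0, 0, 0]
Echelon form has 4 nonzero rows, so rank(B) = 4.
The row space has dimension equal to the rank: 4.

4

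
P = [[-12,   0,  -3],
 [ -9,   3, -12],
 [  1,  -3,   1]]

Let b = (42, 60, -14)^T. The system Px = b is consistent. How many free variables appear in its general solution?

0

Row reduce the augmented matrix [P | b].
R2 ← R2 − (3/4)·R1: [0, 3, -39/4, 57/2]
R3 ← R3 + (1/12)·R1: [0, -3, 3/4, -21/2]
R3 ← R3 + R2: [0, 0, -9, 18]
The echelon form has 3 nonzero rows, and every pivot lies in the first 3 columns, so rank(P) = rank([P|b]) = 3.
The system is consistent.
Free variables = (unknowns) − (rank) = 3 − 3 = 0.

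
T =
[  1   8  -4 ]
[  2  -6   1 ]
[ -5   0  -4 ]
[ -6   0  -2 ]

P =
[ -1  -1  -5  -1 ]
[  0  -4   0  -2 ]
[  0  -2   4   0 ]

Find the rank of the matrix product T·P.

3

First compute TP:
[[ -1, -25, -21, -17],
 [ -2,  20,  -6,  10],
 [  5,  13,   9,   5],
 [  6,  10,  22,   6]]
Now row reduce the product.
R2 ← R2 − (2)·R1: [0, 70, 36, 44]
R3 ← R3 + (5)·R1: [0, -112, -96, -80]
R4 ← R4 + (6)·R1: [0, -140, -104, -96]
R3 ← R3 + (8/5)·R2: [0, 0, -192/5, -48/5]
R4 ← R4 + (2)·R2: [0, 0, -32, -8]
R4 ← R4 − (5/6)·R3: [0, 0, 0, 0]
3 nonzero rows, so rank(TP) = 3.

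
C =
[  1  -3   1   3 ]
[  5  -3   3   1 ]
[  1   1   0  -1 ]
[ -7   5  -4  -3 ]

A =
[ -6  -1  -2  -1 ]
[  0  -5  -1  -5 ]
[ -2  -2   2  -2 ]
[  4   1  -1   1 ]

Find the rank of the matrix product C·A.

First compute CA:
[[  4,  15,   0,  15],
 [-32,   5,  -2,   5],
 [-10,  -7,  -2,  -7],
 [ 38, -13,   4, -13]]
Now row reduce the product.
R2 ← R2 + (8)·R1: [0, 125, -2, 125]
R3 ← R3 + (5/2)·R1: [0, 61/2, -2, 61/2]
R4 ← R4 − (19/2)·R1: [0, -311/2, 4, -311/2]
R3 ← R3 − (61/250)·R2: [0, 0, -189/125, 0]
R4 ← R4 + (311/250)·R2: [0, 0, 189/125, 0]
R4 ← R4 + R3: [0, 0, 0, 0]
3 nonzero rows, so rank(CA) = 3.

3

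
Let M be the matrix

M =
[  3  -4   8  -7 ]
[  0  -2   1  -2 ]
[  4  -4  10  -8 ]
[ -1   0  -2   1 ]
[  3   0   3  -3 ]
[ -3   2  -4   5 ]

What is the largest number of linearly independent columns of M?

Row reduce to echelon form.
R3 ← R3 − (4/3)·R1: [0, 4/3, -2/3, 4/3]
R4 ← R4 + (1/3)·R1: [0, -4/3, 2/3, -4/3]
R5 ← R5 − R1: [0, 4, -5, 4]
R6 ← R6 + R1: [0, -2, 4, -2]
R3 ← R3 + (2/3)·R2: [0, 0, 0, 0]
R4 ← R4 − (2/3)·R2: [0, 0, 0, 0]
R5 ← R5 + (2)·R2: [0, 0, -3, 0]
R6 ← R6 − R2: [0, 0, 3, 0]
Swap R3 ↔ R5
R6 ← R6 + R3: [0, 0, 0, 0]
Echelon form has 3 nonzero rows, so rank(M) = 3.
The rank gives the maximum number of linearly independent columns: 3.

3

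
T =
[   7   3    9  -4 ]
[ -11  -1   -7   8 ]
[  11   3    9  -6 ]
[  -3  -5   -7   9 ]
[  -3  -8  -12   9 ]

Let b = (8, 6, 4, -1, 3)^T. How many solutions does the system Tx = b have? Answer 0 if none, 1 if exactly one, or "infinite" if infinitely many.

Row reduce the augmented matrix [T | b].
R2 ← R2 + (11/7)·R1: [0, 26/7, 50/7, 12/7, 130/7]
R3 ← R3 − (11/7)·R1: [0, -12/7, -36/7, 2/7, -60/7]
R4 ← R4 + (3/7)·R1: [0, -26/7, -22/7, 51/7, 17/7]
R5 ← R5 + (3/7)·R1: [0, -47/7, -57/7, 51/7, 45/7]
R3 ← R3 + (6/13)·R2: [0, 0, -24/13, 14/13, 0]
R4 ← R4 + R2: [0, 0, 4, 9, 21]
R5 ← R5 + (47/26)·R2: [0, 0, 62/13, 135/13, 40]
R4 ← R4 + (13/6)·R3: [0, 0, 0, 34/3, 21]
R5 ← R5 + (31/12)·R3: [0, 0, 0, 79/6, 40]
R5 ← R5 − (79/68)·R4: [0, 0, 0, 0, 1061/68]
The echelon form has 5 nonzero rows; the last pivot sits in the augmented column, so rank(T) = 4 but rank([T|b]) = 5.
Since the ranks differ, the system is inconsistent.
It has no solutions.

0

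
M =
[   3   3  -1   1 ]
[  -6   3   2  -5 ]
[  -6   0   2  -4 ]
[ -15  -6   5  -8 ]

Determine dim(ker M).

Row reduce to echelon form.
R2 ← R2 + (2)·R1: [0, 9, 0, -3]
R3 ← R3 + (2)·R1: [0, 6, 0, -2]
R4 ← R4 + (5)·R1: [0, 9, 0, -3]
R3 ← R3 − (2/3)·R2: [0, 0, 0, 0]
R4 ← R4 − R2: [0, 0, 0, 0]
2 nonzero rows, so rank(M) = 2.
M has 4 columns; by rank–nullity, nullity = 4 − 2 = 2.

2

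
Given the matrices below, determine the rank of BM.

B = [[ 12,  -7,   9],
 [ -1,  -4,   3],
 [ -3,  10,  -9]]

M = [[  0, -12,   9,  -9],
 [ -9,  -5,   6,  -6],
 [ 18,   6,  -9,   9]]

2

First compute BM:
[[225, -55, -15,  15],
 [ 90,  50, -60,  60],
 [-252, -68, 114, -114]]
Now row reduce the product.
R2 ← R2 − (2/5)·R1: [0, 72, -54, 54]
R3 ← R3 + (28/25)·R1: [0, -648/5, 486/5, -486/5]
R3 ← R3 + (9/5)·R2: [0, 0, 0, 0]
2 nonzero rows, so rank(BM) = 2.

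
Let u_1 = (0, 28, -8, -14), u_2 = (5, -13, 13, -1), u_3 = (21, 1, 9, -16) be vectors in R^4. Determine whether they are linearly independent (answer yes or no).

Form the matrix with these vectors as rows and row reduce.
Swap R1 ↔ R2
R3 ← R3 − (21/5)·R1: [0, 278/5, -228/5, -59/5]
R3 ← R3 − (139/70)·R2: [0, 0, -208/7, 16]
3 nonzero rows, so the 3 vectors span a space of dimension 3.
Since 3 = 3, the vectors are linearly independent.

yes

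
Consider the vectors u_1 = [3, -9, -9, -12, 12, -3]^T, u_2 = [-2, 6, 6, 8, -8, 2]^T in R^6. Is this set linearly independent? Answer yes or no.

Form the matrix with these vectors as rows and row reduce.
R2 ← R2 + (2/3)·R1: [0, 0, 0, 0, 0, 0]
1 nonzero row, so the 2 vectors span a space of dimension 1.
Since 1 < 2, the vectors are linearly dependent.

no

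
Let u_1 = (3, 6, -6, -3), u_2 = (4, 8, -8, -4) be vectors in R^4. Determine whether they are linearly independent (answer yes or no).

no

Form the matrix with these vectors as rows and row reduce.
R2 ← R2 − (4/3)·R1: [0, 0, 0, 0]
1 nonzero row, so the 2 vectors span a space of dimension 1.
Since 1 < 2, the vectors are linearly dependent.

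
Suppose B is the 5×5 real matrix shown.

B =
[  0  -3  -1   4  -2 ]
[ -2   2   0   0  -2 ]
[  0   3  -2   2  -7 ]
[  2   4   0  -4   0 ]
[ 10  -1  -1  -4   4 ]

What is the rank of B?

3

Row reduce to echelon form.
Swap R1 ↔ R2
R4 ← R4 + R1: [0, 6, 0, -4, -2]
R5 ← R5 + (5)·R1: [0, 9, -1, -4, -6]
R3 ← R3 + R2: [0, 0, -3, 6, -9]
R4 ← R4 + (2)·R2: [0, 0, -2, 4, -6]
R5 ← R5 + (3)·R2: [0, 0, -4, 8, -12]
R4 ← R4 − (2/3)·R3: [0, 0, 0, 0, 0]
R5 ← R5 − (4/3)·R3: [0, 0, 0, 0, 0]
Echelon form has 3 nonzero rows, so rank(B) = 3.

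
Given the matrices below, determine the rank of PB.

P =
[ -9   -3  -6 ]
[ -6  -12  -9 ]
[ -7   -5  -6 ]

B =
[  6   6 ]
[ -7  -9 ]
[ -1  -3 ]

First compute PB:
[[-27,  -9],
 [ 57,  99],
 [ -1,  21]]
Now row reduce the product.
R2 ← R2 + (19/9)·R1: [0, 80]
R3 ← R3 − (1/27)·R1: [0, 64/3]
R3 ← R3 − (4/15)·R2: [0, 0]
2 nonzero rows, so rank(PB) = 2.

2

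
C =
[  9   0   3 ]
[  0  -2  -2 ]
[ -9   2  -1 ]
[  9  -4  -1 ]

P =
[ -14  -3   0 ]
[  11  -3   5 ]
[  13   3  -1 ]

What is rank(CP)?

2

First compute CP:
[[-87, -18,  -3],
 [-48,   0,  -8],
 [135,  18,  11],
 [-183, -18, -19]]
Now row reduce the product.
R2 ← R2 − (16/29)·R1: [0, 288/29, -184/29]
R3 ← R3 + (45/29)·R1: [0, -288/29, 184/29]
R4 ← R4 − (61/29)·R1: [0, 576/29, -368/29]
R3 ← R3 + R2: [0, 0, 0]
R4 ← R4 − (2)·R2: [0, 0, 0]
2 nonzero rows, so rank(CP) = 2.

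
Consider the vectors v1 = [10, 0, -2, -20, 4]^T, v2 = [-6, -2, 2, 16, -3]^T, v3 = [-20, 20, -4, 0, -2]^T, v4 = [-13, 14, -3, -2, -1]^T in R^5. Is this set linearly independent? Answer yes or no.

Form the matrix with these vectors as rows and row reduce.
R2 ← R2 + (3/5)·R1: [0, -2, 4/5, 4, -3/5]
R3 ← R3 + (2)·R1: [0, 20, -8, -40, 6]
R4 ← R4 + (13/10)·R1: [0, 14, -28/5, -28, 21/5]
R3 ← R3 + (10)·R2: [0, 0, 0, 0, 0]
R4 ← R4 + (7)·R2: [0, 0, 0, 0, 0]
2 nonzero rows, so the 4 vectors span a space of dimension 2.
Since 2 < 4, the vectors are linearly dependent.

no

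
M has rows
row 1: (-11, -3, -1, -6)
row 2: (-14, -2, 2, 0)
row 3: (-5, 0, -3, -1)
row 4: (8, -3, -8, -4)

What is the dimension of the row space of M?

4

Row reduce to echelon form.
R2 ← R2 − (14/11)·R1: [0, 20/11, 36/11, 84/11]
R3 ← R3 − (5/11)·R1: [0, 15/11, -28/11, 19/11]
R4 ← R4 + (8/11)·R1: [0, -57/11, -96/11, -92/11]
R3 ← R3 − (3/4)·R2: [0, 0, -5, -4]
R4 ← R4 + (57/20)·R2: [0, 0, 3/5, 67/5]
R4 ← R4 + (3/25)·R3: [0, 0, 0, 323/25]
Echelon form has 4 nonzero rows, so rank(M) = 4.
The row space has dimension equal to the rank: 4.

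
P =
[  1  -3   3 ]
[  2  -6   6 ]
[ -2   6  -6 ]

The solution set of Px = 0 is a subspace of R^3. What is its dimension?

Row reduce to echelon form.
R2 ← R2 − (2)·R1: [0, 0, 0]
R3 ← R3 + (2)·R1: [0, 0, 0]
1 nonzero row, so rank(P) = 1.
P has 3 columns; by rank–nullity, nullity = 3 − 1 = 2.

2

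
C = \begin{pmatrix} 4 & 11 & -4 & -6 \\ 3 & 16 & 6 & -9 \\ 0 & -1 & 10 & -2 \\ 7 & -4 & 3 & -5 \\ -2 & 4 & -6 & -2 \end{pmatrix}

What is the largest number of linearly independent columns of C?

Row reduce to echelon form.
R2 ← R2 − (3/4)·R1: [0, 31/4, 9, -9/2]
R4 ← R4 − (7/4)·R1: [0, -93/4, 10, 11/2]
R5 ← R5 + (1/2)·R1: [0, 19/2, -8, -5]
R3 ← R3 + (4/31)·R2: [0, 0, 346/31, -80/31]
R4 ← R4 + (3)·R2: [0, 0, 37, -8]
R5 ← R5 − (38/31)·R2: [0, 0, -590/31, 16/31]
R4 ← R4 − (1147/346)·R3: [0, 0, 0, 96/173]
R5 ← R5 + (295/173)·R3: [0, 0, 0, -672/173]
R5 ← R5 + (7)·R4: [0, 0, 0, 0]
Echelon form has 4 nonzero rows, so rank(C) = 4.
The rank gives the maximum number of linearly independent columns: 4.

4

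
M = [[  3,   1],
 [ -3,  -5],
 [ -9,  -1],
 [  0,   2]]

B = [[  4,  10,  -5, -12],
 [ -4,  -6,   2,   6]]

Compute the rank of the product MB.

2

First compute MB:
[[  8,  24, -13, -30],
 [  8,   0,   5,   6],
 [-32, -84,  43, 102],
 [ -8, -12,   4,  12]]
Now row reduce the product.
R2 ← R2 − R1: [0, -24, 18, 36]
R3 ← R3 + (4)·R1: [0, 12, -9, -18]
R4 ← R4 + R1: [0, 12, -9, -18]
R3 ← R3 + (1/2)·R2: [0, 0, 0, 0]
R4 ← R4 + (1/2)·R2: [0, 0, 0, 0]
2 nonzero rows, so rank(MB) = 2.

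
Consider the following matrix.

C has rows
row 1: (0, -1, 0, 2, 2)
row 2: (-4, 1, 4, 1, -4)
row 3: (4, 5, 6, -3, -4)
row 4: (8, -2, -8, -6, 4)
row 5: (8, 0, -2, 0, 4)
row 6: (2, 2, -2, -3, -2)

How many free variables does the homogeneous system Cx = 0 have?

0

Row reduce to echelon form.
Swap R1 ↔ R2
R3 ← R3 + R1: [0, 6, 10, -2, -8]
R4 ← R4 + (2)·R1: [0, 0, 0, -4, -4]
R5 ← R5 + (2)·R1: [0, 2, 6, 2, -4]
R6 ← R6 + (1/2)·R1: [0, 5/2, 0, -5/2, -4]
R3 ← R3 + (6)·R2: [0, 0, 10, 10, 4]
R5 ← R5 + (2)·R2: [0, 0, 6, 6, 0]
R6 ← R6 + (5/2)·R2: [0, 0, 0, 5/2, 1]
R5 ← R5 − (3/5)·R3: [0, 0, 0, 0, -12/5]
R6 ← R6 + (5/8)·R4: [0, 0, 0, 0, -3/2]
R6 ← R6 − (5/8)·R5: [0, 0, 0, 0, 0]
5 nonzero rows, so rank(C) = 5.
C has 5 columns; by rank–nullity, nullity = 5 − 5 = 0.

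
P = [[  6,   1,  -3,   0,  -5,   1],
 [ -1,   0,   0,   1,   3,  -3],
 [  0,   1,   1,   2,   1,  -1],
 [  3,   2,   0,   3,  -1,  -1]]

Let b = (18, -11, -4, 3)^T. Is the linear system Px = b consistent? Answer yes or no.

Row reduce the augmented matrix [P | b].
R2 ← R2 + (1/6)·R1: [0, 1/6, -1/2, 1, 13/6, -17/6, -8]
R4 ← R4 − (1/2)·R1: [0, 3/2, 3/2, 3, 3/2, -3/2, -6]
R3 ← R3 − (6)·R2: [0, 0, 4, -4, -12, 16, 44]
R4 ← R4 − (9)·R2: [0, 0, 6, -6, -18, 24, 66]
R4 ← R4 − (3/2)·R3: [0, 0, 0, 0, 0, 0, 0]
The echelon form has 3 nonzero rows, and every pivot lies in the first 6 columns, so rank(P) = rank([P|b]) = 3.
The system is consistent.

yes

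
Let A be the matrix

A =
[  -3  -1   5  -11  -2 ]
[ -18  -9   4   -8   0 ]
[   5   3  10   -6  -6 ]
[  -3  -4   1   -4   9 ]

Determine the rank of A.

Row reduce to echelon form.
R2 ← R2 − (6)·R1: [0, -3, -26, 58, 12]
R3 ← R3 + (5/3)·R1: [0, 4/3, 55/3, -73/3, -28/3]
R4 ← R4 − R1: [0, -3, -4, 7, 11]
R3 ← R3 + (4/9)·R2: [0, 0, 61/9, 13/9, -4]
R4 ← R4 − R2: [0, 0, 22, -51, -1]
R4 ← R4 − (198/61)·R3: [0, 0, 0, -3397/61, 731/61]
Echelon form has 4 nonzero rows, so rank(A) = 4.

4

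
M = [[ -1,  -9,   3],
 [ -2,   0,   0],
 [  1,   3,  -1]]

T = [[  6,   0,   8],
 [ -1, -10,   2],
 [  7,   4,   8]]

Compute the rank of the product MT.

2

First compute MT:
[[ 24, 102,  -2],
 [-12,   0, -16],
 [ -4, -34,   6]]
Now row reduce the product.
R2 ← R2 + (1/2)·R1: [0, 51, -17]
R3 ← R3 + (1/6)·R1: [0, -17, 17/3]
R3 ← R3 + (1/3)·R2: [0, 0, 0]
2 nonzero rows, so rank(MT) = 2.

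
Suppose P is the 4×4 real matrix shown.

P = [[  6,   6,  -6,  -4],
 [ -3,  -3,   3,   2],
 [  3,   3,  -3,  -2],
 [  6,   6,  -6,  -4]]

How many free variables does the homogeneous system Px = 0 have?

Row reduce to echelon form.
R2 ← R2 + (1/2)·R1: [0, 0, 0, 0]
R3 ← R3 − (1/2)·R1: [0, 0, 0, 0]
R4 ← R4 − R1: [0, 0, 0, 0]
1 nonzero row, so rank(P) = 1.
P has 4 columns; by rank–nullity, nullity = 4 − 1 = 3.

3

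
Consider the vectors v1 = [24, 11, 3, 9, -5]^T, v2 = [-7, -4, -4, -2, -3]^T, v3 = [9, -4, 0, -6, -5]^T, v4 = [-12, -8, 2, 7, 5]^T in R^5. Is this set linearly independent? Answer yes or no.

yes

Form the matrix with these vectors as rows and row reduce.
R2 ← R2 + (7/24)·R1: [0, -19/24, -25/8, 5/8, -107/24]
R3 ← R3 − (3/8)·R1: [0, -65/8, -9/8, -75/8, -25/8]
R4 ← R4 + (1/2)·R1: [0, -5/2, 7/2, 23/2, 5/2]
R3 ← R3 − (195/19)·R2: [0, 0, 588/19, -300/19, 810/19]
R4 ← R4 − (60/19)·R2: [0, 0, 254/19, 181/19, 315/19]
R4 ← R4 − (127/294)·R3: [0, 0, 0, 801/49, -90/49]
4 nonzero rows, so the 4 vectors span a space of dimension 4.
Since 4 = 4, the vectors are linearly independent.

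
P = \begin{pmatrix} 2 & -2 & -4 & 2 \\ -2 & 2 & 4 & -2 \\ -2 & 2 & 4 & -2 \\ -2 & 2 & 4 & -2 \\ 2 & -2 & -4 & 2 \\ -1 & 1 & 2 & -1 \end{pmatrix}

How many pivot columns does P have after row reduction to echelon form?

1

Row reduce to echelon form.
R2 ← R2 + R1: [0, 0, 0, 0]
R3 ← R3 + R1: [0, 0, 0, 0]
R4 ← R4 + R1: [0, 0, 0, 0]
R5 ← R5 − R1: [0, 0, 0, 0]
R6 ← R6 + (1/2)·R1: [0, 0, 0, 0]
Echelon form has 1 nonzero row, so rank(P) = 1.
Each nonzero row contributes one pivot column: 1 pivot columns.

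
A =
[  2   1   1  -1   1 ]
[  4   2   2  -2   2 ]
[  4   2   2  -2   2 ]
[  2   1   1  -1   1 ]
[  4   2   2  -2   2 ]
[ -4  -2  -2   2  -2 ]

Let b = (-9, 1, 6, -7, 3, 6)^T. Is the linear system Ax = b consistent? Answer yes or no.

Row reduce the augmented matrix [A | b].
R2 ← R2 − (2)·R1: [0, 0, 0, 0, 0, 19]
R3 ← R3 − (2)·R1: [0, 0, 0, 0, 0, 24]
R4 ← R4 − R1: [0, 0, 0, 0, 0, 2]
R5 ← R5 − (2)·R1: [0, 0, 0, 0, 0, 21]
R6 ← R6 + (2)·R1: [0, 0, 0, 0, 0, -12]
R3 ← R3 − (24/19)·R2: [0, 0, 0, 0, 0, 0]
R4 ← R4 − (2/19)·R2: [0, 0, 0, 0, 0, 0]
R5 ← R5 − (21/19)·R2: [0, 0, 0, 0, 0, 0]
R6 ← R6 + (12/19)·R2: [0, 0, 0, 0, 0, 0]
The echelon form has 2 nonzero rows; the last pivot sits in the augmented column, so rank(A) = 1 but rank([A|b]) = 2.
Since the ranks differ, the system is inconsistent.

no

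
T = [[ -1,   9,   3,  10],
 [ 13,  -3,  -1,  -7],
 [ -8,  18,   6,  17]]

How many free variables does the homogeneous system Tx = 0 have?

Row reduce to echelon form.
R2 ← R2 + (13)·R1: [0, 114, 38, 123]
R3 ← R3 − (8)·R1: [0, -54, -18, -63]
R3 ← R3 + (9/19)·R2: [0, 0, 0, -90/19]
3 nonzero rows, so rank(T) = 3.
T has 4 columns; by rank–nullity, nullity = 4 − 3 = 1.

1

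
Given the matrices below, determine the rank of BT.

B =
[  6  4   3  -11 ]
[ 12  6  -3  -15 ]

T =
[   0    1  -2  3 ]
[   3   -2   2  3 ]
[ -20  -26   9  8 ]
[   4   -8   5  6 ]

First compute BT:
[[-92,   8, -32, -12],
 [ 18, 198, -114, -60]]
Now row reduce the product.
R2 ← R2 + (9/46)·R1: [0, 4590/23, -2766/23, -1434/23]
2 nonzero rows, so rank(BT) = 2.

2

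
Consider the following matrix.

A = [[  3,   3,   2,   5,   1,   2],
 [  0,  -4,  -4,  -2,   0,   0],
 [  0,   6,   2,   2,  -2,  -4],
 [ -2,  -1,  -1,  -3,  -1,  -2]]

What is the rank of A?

3

Row reduce to echelon form.
R4 ← R4 + (2/3)·R1: [0, 1, 1/3, 1/3, -1/3, -2/3]
R3 ← R3 + (3/2)·R2: [0, 0, -4, -1, -2, -4]
R4 ← R4 + (1/4)·R2: [0, 0, -2/3, -1/6, -1/3, -2/3]
R4 ← R4 − (1/6)·R3: [0, 0, 0, 0, 0, 0]
Echelon form has 3 nonzero rows, so rank(A) = 3.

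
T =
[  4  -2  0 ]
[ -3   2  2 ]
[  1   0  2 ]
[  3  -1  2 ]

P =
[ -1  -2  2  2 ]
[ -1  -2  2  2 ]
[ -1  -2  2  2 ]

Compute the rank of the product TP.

First compute TP:
[[ -2,  -4,   4,   4],
 [ -1,  -2,   2,   2],
 [ -3,  -6,   6,   6],
 [ -4,  -8,   8,   8]]
Now row reduce the product.
R2 ← R2 − (1/2)·R1: [0, 0, 0, 0]
R3 ← R3 − (3/2)·R1: [0, 0, 0, 0]
R4 ← R4 − (2)·R1: [0, 0, 0, 0]
1 nonzero row, so rank(TP) = 1.

1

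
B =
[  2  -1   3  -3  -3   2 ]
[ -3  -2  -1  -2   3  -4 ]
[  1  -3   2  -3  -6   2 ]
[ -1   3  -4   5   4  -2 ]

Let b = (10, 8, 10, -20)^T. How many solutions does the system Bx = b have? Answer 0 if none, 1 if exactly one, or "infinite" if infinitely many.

infinite

Row reduce the augmented matrix [B | b].
R2 ← R2 + (3/2)·R1: [0, -7/2, 7/2, -13/2, -3/2, -1, 23]
R3 ← R3 − (1/2)·R1: [0, -5/2, 1/2, -3/2, -9/2, 1, 5]
R4 ← R4 + (1/2)·R1: [0, 5/2, -5/2, 7/2, 5/2, -1, -15]
R3 ← R3 − (5/7)·R2: [0, 0, -2, 22/7, -24/7, 12/7, -80/7]
R4 ← R4 + (5/7)·R2: [0, 0, 0, -8/7, 10/7, -12/7, 10/7]
The echelon form has 4 nonzero rows, and every pivot lies in the first 6 columns, so rank(B) = rank([B|b]) = 4.
The system is consistent.
rank = 4 < 6 unknowns, so there are infinitely many solutions.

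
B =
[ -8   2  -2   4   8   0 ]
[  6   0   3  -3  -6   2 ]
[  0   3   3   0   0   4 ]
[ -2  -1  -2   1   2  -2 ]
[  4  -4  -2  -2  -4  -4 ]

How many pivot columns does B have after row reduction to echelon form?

Row reduce to echelon form.
R2 ← R2 + (3/4)·R1: [0, 3/2, 3/2, 0, 0, 2]
R4 ← R4 − (1/4)·R1: [0, -3/2, -3/2, 0, 0, -2]
R5 ← R5 + (1/2)·R1: [0, -3, -3, 0, 0, -4]
R3 ← R3 − (2)·R2: [0, 0, 0, 0, 0, 0]
R4 ← R4 + R2: [0, 0, 0, 0, 0, 0]
R5 ← R5 + (2)·R2: [0, 0, 0, 0, 0, 0]
Echelon form has 2 nonzero rows, so rank(B) = 2.
Each nonzero row contributes one pivot column: 2 pivot columns.

2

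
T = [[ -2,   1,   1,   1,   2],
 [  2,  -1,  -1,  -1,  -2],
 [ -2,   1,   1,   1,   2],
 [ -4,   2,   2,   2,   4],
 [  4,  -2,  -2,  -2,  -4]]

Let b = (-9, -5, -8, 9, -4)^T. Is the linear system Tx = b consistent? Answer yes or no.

no

Row reduce the augmented matrix [T | b].
R2 ← R2 + R1: [0, 0, 0, 0, 0, -14]
R3 ← R3 − R1: [0, 0, 0, 0, 0, 1]
R4 ← R4 − (2)·R1: [0, 0, 0, 0, 0, 27]
R5 ← R5 + (2)·R1: [0, 0, 0, 0, 0, -22]
R3 ← R3 + (1/14)·R2: [0, 0, 0, 0, 0, 0]
R4 ← R4 + (27/14)·R2: [0, 0, 0, 0, 0, 0]
R5 ← R5 − (11/7)·R2: [0, 0, 0, 0, 0, 0]
The echelon form has 2 nonzero rows; the last pivot sits in the augmented column, so rank(T) = 1 but rank([T|b]) = 2.
Since the ranks differ, the system is inconsistent.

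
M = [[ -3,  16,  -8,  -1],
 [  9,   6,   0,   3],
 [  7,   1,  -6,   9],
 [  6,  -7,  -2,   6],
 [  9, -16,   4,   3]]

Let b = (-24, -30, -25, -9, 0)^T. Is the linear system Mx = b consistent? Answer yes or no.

Row reduce the augmented matrix [M | b].
R2 ← R2 + (3)·R1: [0, 54, -24, 0, -102]
R3 ← R3 + (7/3)·R1: [0, 115/3, -74/3, 20/3, -81]
R4 ← R4 + (2)·R1: [0, 25, -18, 4, -57]
R5 ← R5 + (3)·R1: [0, 32, -20, 0, -72]
R3 ← R3 − (115/162)·R2: [0, 0, -206/27, 20/3, -232/27]
R4 ← R4 − (25/54)·R2: [0, 0, -62/9, 4, -88/9]
R5 ← R5 − (16/27)·R2: [0, 0, -52/9, 0, -104/9]
R4 ← R4 − (93/103)·R3: [0, 0, 0, -208/103, -208/103]
R5 ← R5 − (78/103)·R3: [0, 0, 0, -520/103, -520/103]
R5 ← R5 − (5/2)·R4: [0, 0, 0, 0, 0]
The echelon form has 4 nonzero rows, and every pivot lies in the first 4 columns, so rank(M) = rank([M|b]) = 4.
The system is consistent.

yes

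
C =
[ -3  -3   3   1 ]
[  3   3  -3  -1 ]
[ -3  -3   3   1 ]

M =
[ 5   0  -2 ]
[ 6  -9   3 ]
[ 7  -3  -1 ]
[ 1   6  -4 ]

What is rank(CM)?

1

First compute CM:
[[-11,  24, -10],
 [ 11, -24,  10],
 [-11,  24, -10]]
Now row reduce the product.
R2 ← R2 + R1: [0, 0, 0]
R3 ← R3 − R1: [0, 0, 0]
1 nonzero row, so rank(CM) = 1.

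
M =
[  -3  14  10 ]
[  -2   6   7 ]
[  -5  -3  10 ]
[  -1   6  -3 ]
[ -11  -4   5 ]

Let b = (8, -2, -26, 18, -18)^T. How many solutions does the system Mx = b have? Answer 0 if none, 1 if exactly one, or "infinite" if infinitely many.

1

Row reduce the augmented matrix [M | b].
R2 ← R2 − (2/3)·R1: [0, -10/3, 1/3, -22/3]
R3 ← R3 − (5/3)·R1: [0, -79/3, -20/3, -118/3]
R4 ← R4 − (1/3)·R1: [0, 4/3, -19/3, 46/3]
R5 ← R5 − (11/3)·R1: [0, -166/3, -95/3, -142/3]
R3 ← R3 − (79/10)·R2: [0, 0, -93/10, 93/5]
R4 ← R4 + (2/5)·R2: [0, 0, -31/5, 62/5]
R5 ← R5 − (83/5)·R2: [0, 0, -186/5, 372/5]
R4 ← R4 − (2/3)·R3: [0, 0, 0, 0]
R5 ← R5 − (4)·R3: [0, 0, 0, 0]
The echelon form has 3 nonzero rows, and every pivot lies in the first 3 columns, so rank(M) = rank([M|b]) = 3.
The system is consistent.
rank = 3 = number of unknowns, so the solution is unique.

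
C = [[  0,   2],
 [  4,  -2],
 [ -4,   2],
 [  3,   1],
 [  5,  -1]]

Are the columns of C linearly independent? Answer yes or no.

Row reduce C to echelon form.
Swap R1 ↔ R2
R3 ← R3 + R1: [0, 0]
R4 ← R4 − (3/4)·R1: [0, 5/2]
R5 ← R5 − (5/4)·R1: [0, 3/2]
R4 ← R4 − (5/4)·R2: [0, 0]
R5 ← R5 − (3/4)·R2: [0, 0]
2 pivots among 2 columns.
Every column is a pivot column, so the columns are linearly independent.

yes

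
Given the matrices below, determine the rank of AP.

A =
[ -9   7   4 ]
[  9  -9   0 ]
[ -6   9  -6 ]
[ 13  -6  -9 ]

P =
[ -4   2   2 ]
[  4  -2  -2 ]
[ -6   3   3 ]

1

First compute AP:
[[ 40, -20, -20],
 [-72,  36,  36],
 [ 96, -48, -48],
 [-22,  11,  11]]
Now row reduce the product.
R2 ← R2 + (9/5)·R1: [0, 0, 0]
R3 ← R3 − (12/5)·R1: [0, 0, 0]
R4 ← R4 + (11/20)·R1: [0, 0, 0]
1 nonzero row, so rank(AP) = 1.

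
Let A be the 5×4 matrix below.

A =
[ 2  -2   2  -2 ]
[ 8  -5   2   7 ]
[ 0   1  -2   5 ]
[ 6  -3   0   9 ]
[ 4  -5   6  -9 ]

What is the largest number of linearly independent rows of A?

2

Row reduce to echelon form.
R2 ← R2 − (4)·R1: [0, 3, -6, 15]
R4 ← R4 − (3)·R1: [0, 3, -6, 15]
R5 ← R5 − (2)·R1: [0, -1, 2, -5]
R3 ← R3 − (1/3)·R2: [0, 0, 0, 0]
R4 ← R4 − R2: [0, 0, 0, 0]
R5 ← R5 + (1/3)·R2: [0, 0, 0, 0]
Echelon form has 2 nonzero rows, so rank(A) = 2.
The rank gives the maximum number of linearly independent rows: 2.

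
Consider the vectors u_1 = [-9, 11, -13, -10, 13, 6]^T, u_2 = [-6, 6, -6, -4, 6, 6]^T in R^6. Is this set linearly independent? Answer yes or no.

Form the matrix with these vectors as rows and row reduce.
R2 ← R2 − (2/3)·R1: [0, -4/3, 8/3, 8/3, -8/3, 2]
2 nonzero rows, so the 2 vectors span a space of dimension 2.
Since 2 = 2, the vectors are linearly independent.

yes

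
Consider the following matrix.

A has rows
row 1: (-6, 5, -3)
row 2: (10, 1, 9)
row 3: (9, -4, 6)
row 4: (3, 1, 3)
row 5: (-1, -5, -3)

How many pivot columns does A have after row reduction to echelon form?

2

Row reduce to echelon form.
R2 ← R2 + (5/3)·R1: [0, 28/3, 4]
R3 ← R3 + (3/2)·R1: [0, 7/2, 3/2]
R4 ← R4 + (1/2)·R1: [0, 7/2, 3/2]
R5 ← R5 − (1/6)·R1: [0, -35/6, -5/2]
R3 ← R3 − (3/8)·R2: [0, 0, 0]
R4 ← R4 − (3/8)·R2: [0, 0, 0]
R5 ← R5 + (5/8)·R2: [0, 0, 0]
Echelon form has 2 nonzero rows, so rank(A) = 2.
Each nonzero row contributes one pivot column: 2 pivot columns.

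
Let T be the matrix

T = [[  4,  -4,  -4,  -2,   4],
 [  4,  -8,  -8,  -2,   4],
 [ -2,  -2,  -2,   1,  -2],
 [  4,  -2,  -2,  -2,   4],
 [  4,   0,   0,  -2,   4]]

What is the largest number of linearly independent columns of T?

2

Row reduce to echelon form.
R2 ← R2 − R1: [0, -4, -4, 0, 0]
R3 ← R3 + (1/2)·R1: [0, -4, -4, 0, 0]
R4 ← R4 − R1: [0, 2, 2, 0, 0]
R5 ← R5 − R1: [0, 4, 4, 0, 0]
R3 ← R3 − R2: [0, 0, 0, 0, 0]
R4 ← R4 + (1/2)·R2: [0, 0, 0, 0, 0]
R5 ← R5 + R2: [0, 0, 0, 0, 0]
Echelon form has 2 nonzero rows, so rank(T) = 2.
The rank gives the maximum number of linearly independent columns: 2.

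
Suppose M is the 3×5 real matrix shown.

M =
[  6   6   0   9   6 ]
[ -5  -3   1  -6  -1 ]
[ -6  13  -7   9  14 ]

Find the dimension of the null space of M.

Row reduce to echelon form.
R2 ← R2 + (5/6)·R1: [0, 2, 1, 3/2, 4]
R3 ← R3 + R1: [0, 19, -7, 18, 20]
R3 ← R3 − (19/2)·R2: [0, 0, -33/2, 15/4, -18]
3 nonzero rows, so rank(M) = 3.
M has 5 columns; by rank–nullity, nullity = 5 − 3 = 2.

2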